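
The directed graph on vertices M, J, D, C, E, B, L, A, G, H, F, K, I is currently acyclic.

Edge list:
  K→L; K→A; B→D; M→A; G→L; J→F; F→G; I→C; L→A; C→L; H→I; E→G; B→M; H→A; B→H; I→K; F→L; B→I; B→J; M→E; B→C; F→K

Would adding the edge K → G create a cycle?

No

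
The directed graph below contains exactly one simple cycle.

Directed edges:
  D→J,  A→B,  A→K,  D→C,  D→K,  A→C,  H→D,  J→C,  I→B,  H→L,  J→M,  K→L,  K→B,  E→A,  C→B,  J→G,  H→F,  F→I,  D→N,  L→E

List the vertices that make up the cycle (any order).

DFS with gray/black marking from L:
L gray
  E gray
    A gray
      C gray
        B gray
        B black
      C black
      A→B: B black — skip
      K gray
        K→L: L is gray → back edge
Back edge closes the cycle L → E → A → K → L; its vertices are {A, E, K, L}.

A, E, K, L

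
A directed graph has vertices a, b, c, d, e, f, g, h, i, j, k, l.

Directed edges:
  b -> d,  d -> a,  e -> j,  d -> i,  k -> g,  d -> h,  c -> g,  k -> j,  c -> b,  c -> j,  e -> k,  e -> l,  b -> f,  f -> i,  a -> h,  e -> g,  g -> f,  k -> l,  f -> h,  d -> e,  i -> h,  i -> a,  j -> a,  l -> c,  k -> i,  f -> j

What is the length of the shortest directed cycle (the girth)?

For each vertex v, BFS finds the shortest path from v back to v.
The shortest such closed walk is e → l → c → b → d → e, length 5.

5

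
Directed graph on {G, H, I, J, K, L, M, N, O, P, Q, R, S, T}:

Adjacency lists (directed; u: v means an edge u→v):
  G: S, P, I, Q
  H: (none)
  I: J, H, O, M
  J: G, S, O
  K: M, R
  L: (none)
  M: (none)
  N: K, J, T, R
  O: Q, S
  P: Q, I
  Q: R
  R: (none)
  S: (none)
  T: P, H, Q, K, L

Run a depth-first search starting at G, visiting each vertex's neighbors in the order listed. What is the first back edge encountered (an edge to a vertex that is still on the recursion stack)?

DFS from G (visiting each vertex's neighbors in the order listed); mark gray on enter, black on exit:
G gray
  S gray
  S black
  P gray
    Q gray
      R gray
      R black
    Q black
    I gray
      J gray
        J→G: G is gray → back edge
First back edge: J → G.

J→G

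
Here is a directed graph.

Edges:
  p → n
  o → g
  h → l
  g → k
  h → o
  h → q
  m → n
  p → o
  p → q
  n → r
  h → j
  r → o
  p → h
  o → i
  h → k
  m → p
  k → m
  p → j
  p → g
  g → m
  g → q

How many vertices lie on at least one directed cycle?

A vertex is on a directed cycle iff it belongs to a strongly connected component of size ≥ 2 (or has a self-loop).
The vertices on cycles are {g, h, k, m, n, o, p, r} — 8 in total.

8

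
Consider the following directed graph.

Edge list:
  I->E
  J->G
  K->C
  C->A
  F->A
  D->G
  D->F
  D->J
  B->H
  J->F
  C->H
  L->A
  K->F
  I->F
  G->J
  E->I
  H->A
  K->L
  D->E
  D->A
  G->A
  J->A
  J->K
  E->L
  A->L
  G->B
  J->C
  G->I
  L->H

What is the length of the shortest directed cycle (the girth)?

2

For each vertex v, BFS finds the shortest path from v back to v.
The shortest such closed walk is J → G → J, length 2.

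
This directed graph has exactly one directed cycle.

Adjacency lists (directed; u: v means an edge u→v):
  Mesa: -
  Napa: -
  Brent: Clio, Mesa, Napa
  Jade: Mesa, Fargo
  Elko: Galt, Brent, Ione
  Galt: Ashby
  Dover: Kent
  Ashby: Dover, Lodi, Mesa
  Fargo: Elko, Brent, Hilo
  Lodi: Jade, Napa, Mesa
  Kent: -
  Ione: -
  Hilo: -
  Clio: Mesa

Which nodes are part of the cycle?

DFS with gray/black marking from Fargo:
Fargo gray
  Elko gray
    Galt gray
      Ashby gray
        Dover gray
          Kent gray
          Kent black
        Dover black
        Lodi gray
          Jade gray
            Mesa gray
            Mesa black
            Jade→Fargo: Fargo is gray → back edge
Back edge closes the cycle Fargo → Elko → Galt → Ashby → Lodi → Jade → Fargo; its vertices are {Elko, Galt, Jade, Lodi, Ashby, Fargo}.

Elko, Galt, Jade, Lodi, Ashby, Fargo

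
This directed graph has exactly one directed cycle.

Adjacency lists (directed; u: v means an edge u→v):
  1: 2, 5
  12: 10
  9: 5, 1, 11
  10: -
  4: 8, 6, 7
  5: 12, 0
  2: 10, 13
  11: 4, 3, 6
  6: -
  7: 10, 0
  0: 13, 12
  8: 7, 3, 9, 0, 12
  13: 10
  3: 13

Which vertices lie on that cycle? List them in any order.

4, 8, 9, 11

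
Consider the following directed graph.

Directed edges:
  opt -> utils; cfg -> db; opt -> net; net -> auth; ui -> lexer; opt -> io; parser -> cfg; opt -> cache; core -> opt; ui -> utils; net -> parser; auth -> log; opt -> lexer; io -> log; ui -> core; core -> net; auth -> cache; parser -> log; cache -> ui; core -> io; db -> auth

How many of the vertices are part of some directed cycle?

9

A vertex is on a directed cycle iff it belongs to a strongly connected component of size ≥ 2 (or has a self-loop).
The vertices on cycles are {db, ui, cfg, net, opt, auth, core, cache, parser} — 9 in total.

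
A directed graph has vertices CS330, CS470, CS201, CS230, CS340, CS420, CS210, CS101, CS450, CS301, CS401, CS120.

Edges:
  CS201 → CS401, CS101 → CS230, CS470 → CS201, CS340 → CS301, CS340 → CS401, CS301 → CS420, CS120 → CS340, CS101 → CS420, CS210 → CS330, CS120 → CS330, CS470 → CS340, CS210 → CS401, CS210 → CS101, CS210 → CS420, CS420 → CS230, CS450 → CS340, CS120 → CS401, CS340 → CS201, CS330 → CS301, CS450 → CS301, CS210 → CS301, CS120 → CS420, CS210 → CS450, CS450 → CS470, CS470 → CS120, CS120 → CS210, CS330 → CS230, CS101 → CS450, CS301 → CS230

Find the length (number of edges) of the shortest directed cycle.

4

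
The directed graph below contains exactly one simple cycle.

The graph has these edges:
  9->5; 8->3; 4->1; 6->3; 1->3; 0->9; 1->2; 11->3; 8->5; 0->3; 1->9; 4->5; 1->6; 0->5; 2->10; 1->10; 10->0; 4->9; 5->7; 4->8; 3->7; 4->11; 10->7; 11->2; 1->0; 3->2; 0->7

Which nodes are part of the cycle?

0, 2, 3, 10

DFS with gray/black marking from 10:
10 gray
  0 gray
    9 gray
      5 gray
        7 gray
        7 black
      5 black
    9 black
    3 gray
      2 gray
        2→10: 10 is gray → back edge
Back edge closes the cycle 10 → 0 → 3 → 2 → 10; its vertices are {0, 2, 3, 10}.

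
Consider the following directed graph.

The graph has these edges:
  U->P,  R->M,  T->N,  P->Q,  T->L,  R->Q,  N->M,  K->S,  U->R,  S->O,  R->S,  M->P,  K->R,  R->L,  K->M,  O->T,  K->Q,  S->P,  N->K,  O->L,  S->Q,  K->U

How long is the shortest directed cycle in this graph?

For each vertex v, BFS finds the shortest path from v back to v.
The shortest such closed walk is T → N → K → S → O → T, length 5.

5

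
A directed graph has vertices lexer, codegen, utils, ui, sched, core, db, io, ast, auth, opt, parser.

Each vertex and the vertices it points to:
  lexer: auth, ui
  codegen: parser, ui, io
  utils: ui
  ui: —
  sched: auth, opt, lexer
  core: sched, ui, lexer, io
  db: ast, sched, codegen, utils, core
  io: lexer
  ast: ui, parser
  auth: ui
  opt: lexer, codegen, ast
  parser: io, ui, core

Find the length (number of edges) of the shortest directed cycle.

5

For each vertex v, BFS finds the shortest path from v back to v.
The shortest such closed walk is sched → opt → ast → parser → core → sched, length 5.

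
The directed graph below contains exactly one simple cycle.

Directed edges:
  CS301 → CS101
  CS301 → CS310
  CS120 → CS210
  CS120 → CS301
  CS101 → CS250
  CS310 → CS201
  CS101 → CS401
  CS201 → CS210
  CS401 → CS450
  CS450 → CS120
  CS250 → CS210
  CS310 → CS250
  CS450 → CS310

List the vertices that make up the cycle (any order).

DFS with gray/black marking from CS401:
CS401 gray
  CS450 gray
    CS120 gray
      CS210 gray
      CS210 black
      CS301 gray
        CS310 gray
          CS250 gray
            CS250→CS210: CS210 black — skip
          CS250 black
          CS201 gray
            CS201→CS210: CS210 black — skip
          CS201 black
        CS310 black
        CS101 gray
          CS101→CS250: CS250 black — skip
          CS101→CS401: CS401 is gray → back edge
Back edge closes the cycle CS401 → CS450 → CS120 → CS301 → CS101 → CS401; its vertices are {CS101, CS120, CS301, CS401, CS450}.

CS101, CS120, CS301, CS401, CS450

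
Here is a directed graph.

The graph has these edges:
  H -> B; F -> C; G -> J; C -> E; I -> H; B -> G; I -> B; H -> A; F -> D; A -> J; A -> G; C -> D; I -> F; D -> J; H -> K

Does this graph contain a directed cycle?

No

DFS with white/gray/black marking, starting from J:
J gray
J black
A gray
  G gray
    G→J: J black — skip
  G black
  A→J: J black — skip
A black
B gray
  B→G: G black — skip
B black
C gray
  E gray
  E black
  D gray
    D→J: J black — skip
  D black
C black
F gray
  F→C: C black — skip
  F→D: D black — skip
F black
H gray
  H→A: A black — skip
  K gray
  K black
  H→B: B black — skip
H black
I gray
  I→H: H black — skip
  I→F: F black — skip
  I→B: B black — skip
I black
Every edge goes to a white or black vertex — no back edge, so the graph is acyclic.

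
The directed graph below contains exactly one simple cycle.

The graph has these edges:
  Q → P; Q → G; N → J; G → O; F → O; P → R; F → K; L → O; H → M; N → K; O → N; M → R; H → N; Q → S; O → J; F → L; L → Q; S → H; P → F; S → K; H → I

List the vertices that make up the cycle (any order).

F, L, P, Q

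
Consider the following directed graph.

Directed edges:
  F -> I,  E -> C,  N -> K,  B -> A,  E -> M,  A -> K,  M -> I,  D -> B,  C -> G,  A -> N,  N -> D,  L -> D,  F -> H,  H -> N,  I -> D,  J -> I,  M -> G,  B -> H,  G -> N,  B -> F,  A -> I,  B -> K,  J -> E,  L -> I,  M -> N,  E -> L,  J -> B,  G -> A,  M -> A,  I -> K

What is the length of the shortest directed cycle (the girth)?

4

For each vertex v, BFS finds the shortest path from v back to v.
The shortest such closed walk is D → B → F → I → D, length 4.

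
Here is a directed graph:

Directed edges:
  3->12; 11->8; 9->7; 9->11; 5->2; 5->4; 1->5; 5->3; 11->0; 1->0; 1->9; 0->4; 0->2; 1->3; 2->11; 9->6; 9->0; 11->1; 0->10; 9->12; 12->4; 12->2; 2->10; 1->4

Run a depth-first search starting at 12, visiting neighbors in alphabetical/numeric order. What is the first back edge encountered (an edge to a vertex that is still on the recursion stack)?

0->2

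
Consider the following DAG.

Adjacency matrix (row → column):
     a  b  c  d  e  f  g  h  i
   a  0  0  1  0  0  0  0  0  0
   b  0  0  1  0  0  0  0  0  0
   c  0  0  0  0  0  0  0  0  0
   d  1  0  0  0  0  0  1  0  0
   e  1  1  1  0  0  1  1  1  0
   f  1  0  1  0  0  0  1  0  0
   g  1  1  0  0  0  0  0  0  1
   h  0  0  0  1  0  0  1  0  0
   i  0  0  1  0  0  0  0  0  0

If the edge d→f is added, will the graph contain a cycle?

No

Adding d→f creates a cycle iff f can already reach d.
Explore from f: no path reaches d. The graph stays acyclic.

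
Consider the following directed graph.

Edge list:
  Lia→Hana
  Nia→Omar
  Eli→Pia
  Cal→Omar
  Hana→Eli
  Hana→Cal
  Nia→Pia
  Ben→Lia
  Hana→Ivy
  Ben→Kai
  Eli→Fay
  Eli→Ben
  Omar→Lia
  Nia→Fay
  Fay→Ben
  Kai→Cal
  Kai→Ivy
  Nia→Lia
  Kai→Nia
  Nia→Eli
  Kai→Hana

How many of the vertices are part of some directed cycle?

A vertex is on a directed cycle iff it belongs to a strongly connected component of size ≥ 2 (or has a self-loop).
The vertices on cycles are {Ben, Cal, Eli, Fay, Kai, Lia, Nia, Hana, Omar} — 9 in total.

9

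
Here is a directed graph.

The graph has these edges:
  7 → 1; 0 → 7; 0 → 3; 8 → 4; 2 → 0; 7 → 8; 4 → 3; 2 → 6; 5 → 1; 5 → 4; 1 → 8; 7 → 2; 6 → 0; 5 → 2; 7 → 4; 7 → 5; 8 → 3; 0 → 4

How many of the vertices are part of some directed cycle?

A vertex is on a directed cycle iff it belongs to a strongly connected component of size ≥ 2 (or has a self-loop).
The vertices on cycles are {0, 2, 5, 6, 7} — 5 in total.

5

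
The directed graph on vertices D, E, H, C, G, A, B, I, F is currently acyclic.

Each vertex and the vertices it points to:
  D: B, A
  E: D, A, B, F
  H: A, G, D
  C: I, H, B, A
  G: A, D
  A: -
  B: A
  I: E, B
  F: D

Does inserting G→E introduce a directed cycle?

Adding G→E creates a cycle iff E can already reach G.
Explore from E: no path reaches G. The graph stays acyclic.

No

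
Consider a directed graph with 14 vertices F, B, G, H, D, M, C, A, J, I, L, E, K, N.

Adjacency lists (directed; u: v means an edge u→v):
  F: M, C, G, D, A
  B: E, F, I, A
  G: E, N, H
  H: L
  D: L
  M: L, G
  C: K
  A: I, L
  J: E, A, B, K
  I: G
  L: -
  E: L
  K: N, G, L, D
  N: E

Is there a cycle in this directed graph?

DFS with white/gray/black marking, starting from F:
F gray
  M gray
    L gray
    L black
    G gray
      E gray
        E→L: L black — skip
      E black
      N gray
        N→E: E black — skip
      N black
      H gray
        H→L: L black — skip
      H black
    G black
  M black
  C gray
    K gray
      K→N: N black — skip
      K→G: G black — skip
      K→L: L black — skip
      D gray
        D→L: L black — skip
      D black
    K black
  C black
  F→G: G black — skip
  F→D: D black — skip
  A gray
    I gray
      I→G: G black — skip
    I black
    A→L: L black — skip
  A black
F black
B gray
  B→E: E black — skip
  B→F: F black — skip
  B→I: I black — skip
  B→A: A black — skip
B black
J gray
  J→E: E black — skip
  J→A: A black — skip
  J→B: B black — skip
  J→K: K black — skip
J black
Every edge goes to a white or black vertex — no back edge, so the graph is acyclic.

No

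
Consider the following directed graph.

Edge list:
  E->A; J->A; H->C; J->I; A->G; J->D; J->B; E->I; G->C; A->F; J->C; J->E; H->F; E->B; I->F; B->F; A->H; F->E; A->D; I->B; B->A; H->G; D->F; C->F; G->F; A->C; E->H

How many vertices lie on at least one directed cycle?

9

A vertex is on a directed cycle iff it belongs to a strongly connected component of size ≥ 2 (or has a self-loop).
The vertices on cycles are {A, B, C, D, E, F, G, H, I} — 9 in total.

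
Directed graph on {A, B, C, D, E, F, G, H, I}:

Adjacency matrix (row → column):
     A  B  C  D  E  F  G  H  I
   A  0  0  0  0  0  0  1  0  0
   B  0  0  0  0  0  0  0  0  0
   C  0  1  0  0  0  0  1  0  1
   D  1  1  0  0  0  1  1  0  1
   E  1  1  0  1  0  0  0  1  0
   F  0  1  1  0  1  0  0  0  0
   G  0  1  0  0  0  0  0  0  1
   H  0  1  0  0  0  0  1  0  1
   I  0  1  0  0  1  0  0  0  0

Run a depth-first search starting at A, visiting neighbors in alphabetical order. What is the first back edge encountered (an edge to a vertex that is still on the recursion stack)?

DFS from A (visiting neighbors in alphabetical order); mark gray on enter, black on exit:
A gray
  G gray
    B gray
    B black
    I gray
      I→B: B black — skip
      E gray
        E→A: A is gray → back edge
First back edge: E → A.

E→A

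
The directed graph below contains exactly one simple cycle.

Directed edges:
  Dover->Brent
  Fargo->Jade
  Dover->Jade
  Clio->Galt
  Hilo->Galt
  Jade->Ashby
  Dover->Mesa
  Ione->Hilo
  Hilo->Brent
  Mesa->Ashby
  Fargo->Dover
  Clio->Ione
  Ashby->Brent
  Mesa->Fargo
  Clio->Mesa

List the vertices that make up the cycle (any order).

DFS with gray/black marking from Mesa:
Mesa gray
  Fargo gray
    Dover gray
      Brent gray
      Brent black
      Jade gray
        Ashby gray
          Ashby→Brent: Brent black — skip
        Ashby black
      Jade black
      Dover→Mesa: Mesa is gray → back edge
Back edge closes the cycle Mesa → Fargo → Dover → Mesa; its vertices are {Mesa, Dover, Fargo}.

Mesa, Dover, Fargo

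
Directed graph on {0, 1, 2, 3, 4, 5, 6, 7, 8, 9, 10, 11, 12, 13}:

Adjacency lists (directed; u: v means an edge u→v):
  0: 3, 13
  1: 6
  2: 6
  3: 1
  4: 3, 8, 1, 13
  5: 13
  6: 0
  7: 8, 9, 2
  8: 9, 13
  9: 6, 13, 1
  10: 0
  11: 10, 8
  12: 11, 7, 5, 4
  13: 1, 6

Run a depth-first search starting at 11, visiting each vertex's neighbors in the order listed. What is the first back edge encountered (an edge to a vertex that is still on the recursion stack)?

6→0

DFS from 11 (visiting each vertex's neighbors in the order listed); mark gray on enter, black on exit:
11 gray
  10 gray
    0 gray
      3 gray
        1 gray
          6 gray
            6→0: 0 is gray → back edge
First back edge: 6 → 0.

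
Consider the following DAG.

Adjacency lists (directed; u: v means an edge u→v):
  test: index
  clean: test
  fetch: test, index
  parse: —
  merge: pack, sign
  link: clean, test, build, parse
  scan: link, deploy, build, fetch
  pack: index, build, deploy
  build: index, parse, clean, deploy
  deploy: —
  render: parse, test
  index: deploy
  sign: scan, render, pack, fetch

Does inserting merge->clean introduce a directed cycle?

No

Adding merge→clean creates a cycle iff clean can already reach merge.
Explore from clean: no path reaches merge. The graph stays acyclic.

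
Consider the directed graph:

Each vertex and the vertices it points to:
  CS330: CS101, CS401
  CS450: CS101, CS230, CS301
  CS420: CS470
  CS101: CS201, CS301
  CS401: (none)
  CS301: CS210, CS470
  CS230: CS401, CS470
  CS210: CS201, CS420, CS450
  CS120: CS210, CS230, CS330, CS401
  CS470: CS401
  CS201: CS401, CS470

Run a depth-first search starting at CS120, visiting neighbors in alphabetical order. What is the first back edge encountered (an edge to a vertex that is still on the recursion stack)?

DFS from CS120 (visiting neighbors in alphabetical order); mark gray on enter, black on exit:
CS120 gray
  CS210 gray
    CS201 gray
      CS401 gray
      CS401 black
      CS470 gray
        CS470→CS401: CS401 black — skip
      CS470 black
    CS201 black
    CS420 gray
      CS420→CS470: CS470 black — skip
    CS420 black
    CS450 gray
      CS101 gray
        CS101→CS201: CS201 black — skip
        CS301 gray
          CS301→CS210: CS210 is gray → back edge
First back edge: CS301 → CS210.

CS301→CS210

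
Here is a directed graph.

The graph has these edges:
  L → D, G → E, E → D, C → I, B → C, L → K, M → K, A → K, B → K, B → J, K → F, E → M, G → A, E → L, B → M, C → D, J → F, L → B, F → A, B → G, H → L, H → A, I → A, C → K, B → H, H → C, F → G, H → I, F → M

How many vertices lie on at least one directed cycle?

12

A vertex is on a directed cycle iff it belongs to a strongly connected component of size ≥ 2 (or has a self-loop).
The vertices on cycles are {A, B, C, E, F, G, H, I, J, K, L, M} — 12 in total.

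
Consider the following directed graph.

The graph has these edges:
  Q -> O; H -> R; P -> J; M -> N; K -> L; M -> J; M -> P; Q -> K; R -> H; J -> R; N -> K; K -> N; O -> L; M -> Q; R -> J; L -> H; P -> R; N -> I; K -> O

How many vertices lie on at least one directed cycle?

A vertex is on a directed cycle iff it belongs to a strongly connected component of size ≥ 2 (or has a self-loop).
The vertices on cycles are {H, J, K, N, R} — 5 in total.

5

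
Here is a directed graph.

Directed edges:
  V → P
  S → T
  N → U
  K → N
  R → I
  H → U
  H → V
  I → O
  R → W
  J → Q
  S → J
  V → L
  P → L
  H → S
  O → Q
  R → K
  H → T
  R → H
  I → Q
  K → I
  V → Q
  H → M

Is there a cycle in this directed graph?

No

DFS with white/gray/black marking, starting from H:
H gray
  T gray
  T black
  V gray
    Q gray
    Q black
    L gray
    L black
    P gray
      P→L: L black — skip
    P black
  V black
  S gray
    S→T: T black — skip
    J gray
      J→Q: Q black — skip
    J black
  S black
  M gray
  M black
  U gray
  U black
H black
I gray
  O gray
    O→Q: Q black — skip
  O black
  I→Q: Q black — skip
I black
K gray
  N gray
    N→U: U black — skip
  N black
  K→I: I black — skip
K black
R gray
  R→I: I black — skip
  R→H: H black — skip
  W gray
  W black
  R→K: K black — skip
R black
Every edge goes to a white or black vertex — no back edge, so the graph is acyclic.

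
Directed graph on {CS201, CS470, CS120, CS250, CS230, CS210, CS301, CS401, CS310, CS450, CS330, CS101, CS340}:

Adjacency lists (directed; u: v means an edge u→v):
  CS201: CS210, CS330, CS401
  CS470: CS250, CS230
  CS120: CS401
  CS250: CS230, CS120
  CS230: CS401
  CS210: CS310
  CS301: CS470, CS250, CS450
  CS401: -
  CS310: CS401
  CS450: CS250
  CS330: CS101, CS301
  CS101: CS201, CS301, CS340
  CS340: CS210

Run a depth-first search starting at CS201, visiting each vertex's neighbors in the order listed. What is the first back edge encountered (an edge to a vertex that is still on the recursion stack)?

DFS from CS201 (visiting each vertex's neighbors in the order listed); mark gray on enter, black on exit:
CS201 gray
  CS210 gray
    CS310 gray
      CS401 gray
      CS401 black
    CS310 black
  CS210 black
  CS330 gray
    CS101 gray
      CS101→CS201: CS201 is gray → back edge
First back edge: CS101 → CS201.

CS101->CS201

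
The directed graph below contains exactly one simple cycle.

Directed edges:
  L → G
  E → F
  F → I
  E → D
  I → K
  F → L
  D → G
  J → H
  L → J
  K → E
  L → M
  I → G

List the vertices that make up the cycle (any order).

E, F, I, K

DFS with gray/black marking from F:
F gray
  I gray
    G gray
    G black
    K gray
      E gray
        E→F: F is gray → back edge
Back edge closes the cycle F → I → K → E → F; its vertices are {E, F, I, K}.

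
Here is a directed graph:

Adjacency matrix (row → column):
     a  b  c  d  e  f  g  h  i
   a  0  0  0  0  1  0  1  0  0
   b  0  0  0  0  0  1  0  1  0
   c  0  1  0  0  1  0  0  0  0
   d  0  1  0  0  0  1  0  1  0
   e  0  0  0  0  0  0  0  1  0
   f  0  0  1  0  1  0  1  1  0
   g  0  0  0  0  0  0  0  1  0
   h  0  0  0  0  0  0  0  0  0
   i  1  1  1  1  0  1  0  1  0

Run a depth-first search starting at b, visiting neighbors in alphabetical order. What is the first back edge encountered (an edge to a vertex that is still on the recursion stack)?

c→b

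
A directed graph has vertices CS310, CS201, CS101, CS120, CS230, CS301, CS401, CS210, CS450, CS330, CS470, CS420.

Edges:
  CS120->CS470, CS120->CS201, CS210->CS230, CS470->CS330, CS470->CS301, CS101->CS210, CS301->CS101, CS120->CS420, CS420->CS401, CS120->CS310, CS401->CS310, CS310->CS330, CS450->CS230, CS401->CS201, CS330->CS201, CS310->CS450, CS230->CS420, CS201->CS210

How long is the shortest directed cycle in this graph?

5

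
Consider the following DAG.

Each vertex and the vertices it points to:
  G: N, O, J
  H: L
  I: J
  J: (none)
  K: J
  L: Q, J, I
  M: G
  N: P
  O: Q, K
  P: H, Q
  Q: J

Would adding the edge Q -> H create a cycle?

Adding Q→H creates a cycle iff H can already reach Q.
Path from H: H → L → Q.
So H → … → Q → H is a cycle.

Yes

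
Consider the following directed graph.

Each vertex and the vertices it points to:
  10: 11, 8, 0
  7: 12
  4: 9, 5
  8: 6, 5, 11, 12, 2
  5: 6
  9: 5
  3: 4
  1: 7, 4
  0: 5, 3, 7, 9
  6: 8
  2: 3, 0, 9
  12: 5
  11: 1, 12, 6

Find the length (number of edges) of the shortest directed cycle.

2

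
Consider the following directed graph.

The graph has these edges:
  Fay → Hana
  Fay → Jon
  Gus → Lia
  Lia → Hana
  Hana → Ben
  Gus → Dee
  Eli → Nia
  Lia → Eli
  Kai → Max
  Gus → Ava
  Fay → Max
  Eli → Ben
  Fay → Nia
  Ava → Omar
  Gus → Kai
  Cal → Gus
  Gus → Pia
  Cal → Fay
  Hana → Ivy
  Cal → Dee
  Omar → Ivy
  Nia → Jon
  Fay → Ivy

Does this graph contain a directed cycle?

DFS with white/gray/black marking, starting from Jon:
Jon gray
Jon black
Omar gray
  Ivy gray
  Ivy black
Omar black
Nia gray
  Nia→Jon: Jon black — skip
Nia black
Kai gray
  Max gray
  Max black
Kai black
Gus gray
  Dee gray
  Dee black
  Pia gray
  Pia black
  Ava gray
    Ava→Omar: Omar black — skip
  Ava black
  Gus→Kai: Kai black — skip
  Lia gray
    Eli gray
      Ben gray
      Ben black
      Eli→Nia: Nia black — skip
    Eli black
    Hana gray
      Hana→Ivy: Ivy black — skip
      Hana→Ben: Ben black — skip
    Hana black
  Lia black
Gus black
Cal gray
  Cal→Gus: Gus black — skip
  Fay gray
    Fay→Hana: Hana black — skip
    Fay→Max: Max black — skip
    Fay→Jon: Jon black — skip
    Fay→Nia: Nia black — skip
    Fay→Ivy: Ivy black — skip
  Fay black
  Cal→Dee: Dee black — skip
Cal black
Every edge goes to a white or black vertex — no back edge, so the graph is acyclic.

No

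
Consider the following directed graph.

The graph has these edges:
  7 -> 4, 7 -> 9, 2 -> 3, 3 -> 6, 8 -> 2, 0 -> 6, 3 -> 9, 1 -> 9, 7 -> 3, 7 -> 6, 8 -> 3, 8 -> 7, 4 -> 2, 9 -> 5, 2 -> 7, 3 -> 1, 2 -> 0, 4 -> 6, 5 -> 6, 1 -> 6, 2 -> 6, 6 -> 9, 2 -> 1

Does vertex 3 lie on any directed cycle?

3 lies on a cycle iff there is a path from 3 back to itself.
Exploring from 3, it never reaches itself; equivalently, its strongly connected component is a singleton.

No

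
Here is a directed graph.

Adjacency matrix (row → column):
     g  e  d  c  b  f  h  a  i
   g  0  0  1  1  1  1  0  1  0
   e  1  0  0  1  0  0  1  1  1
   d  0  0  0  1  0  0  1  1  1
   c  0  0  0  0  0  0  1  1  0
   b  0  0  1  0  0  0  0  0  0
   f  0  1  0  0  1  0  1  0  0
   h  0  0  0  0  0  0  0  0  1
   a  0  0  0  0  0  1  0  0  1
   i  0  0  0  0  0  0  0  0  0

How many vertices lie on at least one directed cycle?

A vertex is on a directed cycle iff it belongs to a strongly connected component of size ≥ 2 (or has a self-loop).
The vertices on cycles are {a, b, c, d, e, f, g} — 7 in total.

7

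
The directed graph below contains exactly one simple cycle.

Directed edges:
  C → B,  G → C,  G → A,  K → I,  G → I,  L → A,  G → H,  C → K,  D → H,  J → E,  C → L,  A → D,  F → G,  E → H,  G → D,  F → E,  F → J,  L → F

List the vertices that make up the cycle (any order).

DFS with gray/black marking from C:
C gray
  K gray
    I gray
    I black
  K black
  B gray
  B black
  L gray
    F gray
      E gray
        H gray
        H black
      E black
      J gray
        J→E: E black — skip
      J black
      G gray
        G→H: H black — skip
        A gray
          D gray
            D→H: H black — skip
          D black
        A black
        G→I: I black — skip
        G→C: C is gray → back edge
Back edge closes the cycle C → L → F → G → C; its vertices are {C, F, G, L}.

C, F, G, L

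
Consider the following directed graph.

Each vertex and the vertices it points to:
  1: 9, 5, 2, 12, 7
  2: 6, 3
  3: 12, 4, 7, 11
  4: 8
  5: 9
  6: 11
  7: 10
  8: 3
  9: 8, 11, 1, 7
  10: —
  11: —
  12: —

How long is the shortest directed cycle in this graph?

For each vertex v, BFS finds the shortest path from v back to v.
The shortest such closed walk is 9 → 1 → 9, length 2.

2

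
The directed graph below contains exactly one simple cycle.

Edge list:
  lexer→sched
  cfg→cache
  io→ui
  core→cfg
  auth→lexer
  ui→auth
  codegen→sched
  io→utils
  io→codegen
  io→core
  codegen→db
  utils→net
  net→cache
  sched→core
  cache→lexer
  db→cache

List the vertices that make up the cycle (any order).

cfg, core, cache, lexer, sched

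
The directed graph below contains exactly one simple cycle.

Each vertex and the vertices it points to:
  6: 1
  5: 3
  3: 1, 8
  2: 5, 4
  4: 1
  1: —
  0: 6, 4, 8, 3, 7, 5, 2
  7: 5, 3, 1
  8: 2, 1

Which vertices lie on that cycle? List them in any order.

2, 3, 5, 8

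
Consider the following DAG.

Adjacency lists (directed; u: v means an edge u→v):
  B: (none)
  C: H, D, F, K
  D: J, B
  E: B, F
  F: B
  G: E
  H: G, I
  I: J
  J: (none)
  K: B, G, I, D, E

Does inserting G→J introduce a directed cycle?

Adding G→J creates a cycle iff J can already reach G.
Explore from J: no path reaches G. The graph stays acyclic.

No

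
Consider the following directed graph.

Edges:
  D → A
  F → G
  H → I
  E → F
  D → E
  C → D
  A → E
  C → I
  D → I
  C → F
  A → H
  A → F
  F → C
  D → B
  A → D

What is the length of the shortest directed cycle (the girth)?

2

For each vertex v, BFS finds the shortest path from v back to v.
The shortest such closed walk is A → D → A, length 2.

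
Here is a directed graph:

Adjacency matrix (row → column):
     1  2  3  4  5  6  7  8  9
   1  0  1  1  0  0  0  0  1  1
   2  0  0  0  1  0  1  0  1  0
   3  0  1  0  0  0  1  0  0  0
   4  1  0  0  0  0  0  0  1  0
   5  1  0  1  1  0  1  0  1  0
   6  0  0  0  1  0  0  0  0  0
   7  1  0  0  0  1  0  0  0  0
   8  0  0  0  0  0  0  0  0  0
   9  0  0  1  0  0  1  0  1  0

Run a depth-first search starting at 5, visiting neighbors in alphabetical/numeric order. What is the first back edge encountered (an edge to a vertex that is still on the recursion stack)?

DFS from 5 (visiting neighbors in alphabetical/numeric order); mark gray on enter, black on exit:
5 gray
  1 gray
    2 gray
      4 gray
        4→1: 1 is gray → back edge
First back edge: 4 → 1.

4→1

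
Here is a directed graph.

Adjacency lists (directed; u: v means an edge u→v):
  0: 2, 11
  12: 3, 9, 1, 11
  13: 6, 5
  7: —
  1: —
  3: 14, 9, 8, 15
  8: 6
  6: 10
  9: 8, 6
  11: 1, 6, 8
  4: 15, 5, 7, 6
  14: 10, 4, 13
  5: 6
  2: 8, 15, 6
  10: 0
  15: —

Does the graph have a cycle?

Yes

DFS with white/gray/black marking, starting from 5:
5 gray
  6 gray
    10 gray
      0 gray
        2 gray
          8 gray
            8→6: 6 is gray → back edge
Back edge found, so a cycle exists: 6 → 10 → 0 → 2 → 8 → 6.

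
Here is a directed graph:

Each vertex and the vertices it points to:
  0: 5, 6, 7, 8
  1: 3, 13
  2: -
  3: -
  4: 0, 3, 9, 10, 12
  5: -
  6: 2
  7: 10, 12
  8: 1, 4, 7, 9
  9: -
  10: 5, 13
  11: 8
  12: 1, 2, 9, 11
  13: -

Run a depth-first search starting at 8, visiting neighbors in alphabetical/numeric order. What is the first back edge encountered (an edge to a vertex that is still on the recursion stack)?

DFS from 8 (visiting neighbors in alphabetical/numeric order); mark gray on enter, black on exit:
8 gray
  1 gray
    3 gray
    3 black
    13 gray
    13 black
  1 black
  4 gray
    0 gray
      5 gray
      5 black
      6 gray
        2 gray
        2 black
      6 black
      7 gray
        10 gray
          10→5: 5 black — skip
          10→13: 13 black — skip
        10 black
        12 gray
          12→1: 1 black — skip
          12→2: 2 black — skip
          9 gray
          9 black
          11 gray
            11→8: 8 is gray → back edge
First back edge: 11 → 8.

11->8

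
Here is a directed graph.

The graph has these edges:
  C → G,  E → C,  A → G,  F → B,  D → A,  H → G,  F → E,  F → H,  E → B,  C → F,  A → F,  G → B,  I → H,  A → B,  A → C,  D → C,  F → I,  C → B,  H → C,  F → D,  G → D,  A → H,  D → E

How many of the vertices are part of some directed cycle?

A vertex is on a directed cycle iff it belongs to a strongly connected component of size ≥ 2 (or has a self-loop).
The vertices on cycles are {A, C, D, E, F, G, H, I} — 8 in total.

8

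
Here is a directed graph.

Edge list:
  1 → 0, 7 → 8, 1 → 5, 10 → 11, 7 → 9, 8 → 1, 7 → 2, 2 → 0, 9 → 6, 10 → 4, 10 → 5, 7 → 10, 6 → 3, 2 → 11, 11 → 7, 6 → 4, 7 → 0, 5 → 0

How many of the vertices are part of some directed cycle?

4

A vertex is on a directed cycle iff it belongs to a strongly connected component of size ≥ 2 (or has a self-loop).
The vertices on cycles are {2, 7, 10, 11} — 4 in total.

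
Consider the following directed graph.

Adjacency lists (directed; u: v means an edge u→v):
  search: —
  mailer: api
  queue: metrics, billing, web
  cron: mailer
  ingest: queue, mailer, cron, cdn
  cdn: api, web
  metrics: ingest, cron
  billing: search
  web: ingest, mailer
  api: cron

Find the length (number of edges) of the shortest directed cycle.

3

For each vertex v, BFS finds the shortest path from v back to v.
The shortest such closed walk is ingest → queue → web → ingest, length 3.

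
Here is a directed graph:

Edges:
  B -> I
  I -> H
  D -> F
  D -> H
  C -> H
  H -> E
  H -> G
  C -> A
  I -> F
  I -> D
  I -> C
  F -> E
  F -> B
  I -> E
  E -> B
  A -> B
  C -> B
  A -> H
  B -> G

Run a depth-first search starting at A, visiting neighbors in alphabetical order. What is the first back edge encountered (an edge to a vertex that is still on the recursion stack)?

C→A

DFS from A (visiting neighbors in alphabetical order); mark gray on enter, black on exit:
A gray
  B gray
    G gray
    G black
    I gray
      C gray
        C→A: A is gray → back edge
First back edge: C → A.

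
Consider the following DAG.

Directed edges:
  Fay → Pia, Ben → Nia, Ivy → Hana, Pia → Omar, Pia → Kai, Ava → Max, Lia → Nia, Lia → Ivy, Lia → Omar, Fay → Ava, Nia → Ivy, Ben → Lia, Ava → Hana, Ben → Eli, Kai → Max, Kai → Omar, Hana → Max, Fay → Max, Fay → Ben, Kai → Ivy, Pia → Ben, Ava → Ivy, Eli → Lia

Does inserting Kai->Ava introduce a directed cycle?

No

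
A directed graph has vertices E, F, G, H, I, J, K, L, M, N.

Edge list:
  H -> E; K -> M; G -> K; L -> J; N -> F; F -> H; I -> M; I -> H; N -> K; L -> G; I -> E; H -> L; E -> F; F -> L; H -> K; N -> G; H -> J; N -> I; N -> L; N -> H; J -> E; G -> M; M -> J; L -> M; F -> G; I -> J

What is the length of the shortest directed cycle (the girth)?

3

For each vertex v, BFS finds the shortest path from v back to v.
The shortest such closed walk is F → H → E → F, length 3.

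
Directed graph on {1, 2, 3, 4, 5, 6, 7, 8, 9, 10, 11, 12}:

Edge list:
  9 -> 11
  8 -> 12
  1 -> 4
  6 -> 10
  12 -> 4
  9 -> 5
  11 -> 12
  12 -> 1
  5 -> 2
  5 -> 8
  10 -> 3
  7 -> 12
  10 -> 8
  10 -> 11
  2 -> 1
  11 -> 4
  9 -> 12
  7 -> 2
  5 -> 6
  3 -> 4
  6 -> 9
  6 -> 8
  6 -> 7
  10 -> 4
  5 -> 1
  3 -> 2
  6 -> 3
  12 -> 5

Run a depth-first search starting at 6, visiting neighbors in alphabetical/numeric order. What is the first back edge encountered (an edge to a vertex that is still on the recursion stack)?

DFS from 6 (visiting neighbors in alphabetical/numeric order); mark gray on enter, black on exit:
6 gray
  3 gray
    2 gray
      1 gray
        4 gray
        4 black
      1 black
    2 black
    3→4: 4 black — skip
  3 black
  7 gray
    7→2: 2 black — skip
    12 gray
      12→1: 1 black — skip
      12→4: 4 black — skip
      5 gray
        5→1: 1 black — skip
        5→2: 2 black — skip
        5→6: 6 is gray → back edge
First back edge: 5 → 6.

5->6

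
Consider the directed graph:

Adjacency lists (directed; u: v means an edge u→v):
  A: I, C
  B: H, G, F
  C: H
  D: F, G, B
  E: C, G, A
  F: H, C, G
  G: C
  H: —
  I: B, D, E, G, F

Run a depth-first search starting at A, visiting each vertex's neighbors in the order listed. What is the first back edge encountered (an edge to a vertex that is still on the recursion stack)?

E->A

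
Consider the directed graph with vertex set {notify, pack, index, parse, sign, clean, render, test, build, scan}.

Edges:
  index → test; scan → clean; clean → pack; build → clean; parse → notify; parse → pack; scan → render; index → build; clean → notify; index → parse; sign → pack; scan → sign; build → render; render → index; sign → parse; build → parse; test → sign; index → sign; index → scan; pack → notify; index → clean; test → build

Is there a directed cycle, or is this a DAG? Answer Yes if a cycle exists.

DFS with white/gray/black marking, starting from notify:
notify gray
notify black
pack gray
  pack→notify: notify black — skip
pack black
index gray
  build gray
    render gray
      render→index: index is gray → back edge
Back edge found, so a cycle exists: index → build → render → index.

Yes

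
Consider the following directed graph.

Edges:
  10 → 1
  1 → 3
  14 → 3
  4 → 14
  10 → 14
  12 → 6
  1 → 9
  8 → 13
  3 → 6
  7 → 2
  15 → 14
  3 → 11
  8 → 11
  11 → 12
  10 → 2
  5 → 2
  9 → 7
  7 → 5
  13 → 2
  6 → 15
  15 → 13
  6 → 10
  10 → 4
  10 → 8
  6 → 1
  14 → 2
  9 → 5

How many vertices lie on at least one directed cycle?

A vertex is on a directed cycle iff it belongs to a strongly connected component of size ≥ 2 (or has a self-loop).
The vertices on cycles are {1, 3, 4, 6, 8, 10, 11, 12, 14, 15} — 10 in total.

10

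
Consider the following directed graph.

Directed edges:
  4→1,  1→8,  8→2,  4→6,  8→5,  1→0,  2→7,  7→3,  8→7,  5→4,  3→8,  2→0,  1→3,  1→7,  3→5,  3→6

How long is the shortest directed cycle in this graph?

For each vertex v, BFS finds the shortest path from v back to v.
The shortest such closed walk is 8 → 7 → 3 → 8, length 3.

3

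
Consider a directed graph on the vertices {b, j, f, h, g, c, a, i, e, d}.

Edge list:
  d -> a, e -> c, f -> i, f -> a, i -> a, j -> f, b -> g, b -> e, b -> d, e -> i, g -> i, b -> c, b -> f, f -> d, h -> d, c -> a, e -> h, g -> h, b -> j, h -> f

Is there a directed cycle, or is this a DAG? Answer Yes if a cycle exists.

No

DFS with white/gray/black marking, starting from e:
e gray
  i gray
    a gray
    a black
  i black
  c gray
    c→a: a black — skip
  c black
  h gray
    f gray
      f→a: a black — skip
      d gray
        d→a: a black — skip
      d black
      f→i: i black — skip
    f black
    h→d: d black — skip
  h black
e black
b gray
  b→f: f black — skip
  b→e: e black — skip
  j gray
    j→f: f black — skip
  j black
  b→d: d black — skip
  g gray
    g→h: h black — skip
    g→i: i black — skip
  g black
  b→c: c black — skip
b black
Every edge goes to a white or black vertex — no back edge, so the graph is acyclic.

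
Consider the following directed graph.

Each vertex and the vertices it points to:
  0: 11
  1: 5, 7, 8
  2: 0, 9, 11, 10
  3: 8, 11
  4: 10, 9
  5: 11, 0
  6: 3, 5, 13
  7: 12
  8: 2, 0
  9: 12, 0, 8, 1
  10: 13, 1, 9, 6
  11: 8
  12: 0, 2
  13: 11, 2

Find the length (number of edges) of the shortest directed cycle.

3

For each vertex v, BFS finds the shortest path from v back to v.
The shortest such closed walk is 10 → 13 → 2 → 10, length 3.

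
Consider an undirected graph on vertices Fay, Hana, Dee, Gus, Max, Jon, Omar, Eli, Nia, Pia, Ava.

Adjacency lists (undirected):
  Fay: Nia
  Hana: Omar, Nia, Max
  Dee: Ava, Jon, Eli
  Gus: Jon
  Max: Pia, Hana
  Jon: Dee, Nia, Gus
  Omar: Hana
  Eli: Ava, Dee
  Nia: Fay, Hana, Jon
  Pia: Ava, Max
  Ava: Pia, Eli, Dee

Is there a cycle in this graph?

DFS, tracking each vertex's parent; an edge to a visited non-parent vertex closes a cycle.
Start from Jon:
visit Jon (parent –)
  visit Dee (parent Jon)
    visit Ava (parent Dee)
      visit Pia (parent Ava)
        Pia–Ava: parent, skip
        visit Max (parent Pia)
          Max–Pia: parent, skip
          visit Hana (parent Max)
            visit Omar (parent Hana)
              Omar–Hana: parent, skip
            visit Nia (parent Hana)
              visit Fay (parent Nia)
                Fay–Nia: parent, skip
              Nia–Hana: parent, skip
              Nia–Jon: Jon visited and ≠ parent → cycle
Cycle: Jon – Dee – Ava – Pia – Max – Hana – Nia – Jon.

Yes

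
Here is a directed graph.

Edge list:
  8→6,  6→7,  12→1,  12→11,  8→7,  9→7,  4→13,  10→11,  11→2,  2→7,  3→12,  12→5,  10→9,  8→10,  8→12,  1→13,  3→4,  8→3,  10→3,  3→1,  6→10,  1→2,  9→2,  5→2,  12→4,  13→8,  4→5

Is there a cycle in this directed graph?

Yes

DFS with white/gray/black marking, starting from 7:
7 gray
7 black
1 gray
  13 gray
    8 gray
      6 gray
        6→7: 7 black — skip
        10 gray
          3 gray
            4 gray
              5 gray
                2 gray
                  2→7: 7 black — skip
                2 black
              5 black
              4→13: 13 is gray → back edge
Back edge found, so a cycle exists: 13 → 8 → 6 → 10 → 3 → 4 → 13.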